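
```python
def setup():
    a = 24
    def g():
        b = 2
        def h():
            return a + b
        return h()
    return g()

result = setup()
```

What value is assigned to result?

Step 1: setup() defines a = 24. g() defines b = 2.
Step 2: h() accesses both from enclosing scopes: a = 24, b = 2.
Step 3: result = 24 + 2 = 26

The answer is 26.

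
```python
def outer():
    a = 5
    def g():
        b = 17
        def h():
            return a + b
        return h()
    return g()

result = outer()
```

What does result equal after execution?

Step 1: outer() defines a = 5. g() defines b = 17.
Step 2: h() accesses both from enclosing scopes: a = 5, b = 17.
Step 3: result = 5 + 17 = 22

The answer is 22.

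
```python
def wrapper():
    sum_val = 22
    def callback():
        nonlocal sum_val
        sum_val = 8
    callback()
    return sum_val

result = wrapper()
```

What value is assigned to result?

Step 1: wrapper() sets sum_val = 22.
Step 2: callback() uses nonlocal to reassign sum_val = 8.
Step 3: result = 8

The answer is 8.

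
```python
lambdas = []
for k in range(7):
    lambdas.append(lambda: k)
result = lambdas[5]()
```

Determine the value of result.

Step 1: The loop creates 7 lambdas, all referencing the same variable k.
Step 2: After the loop, k = 6 (final value).
Step 3: lambdas[5]() looks up k at call time and finds 6. This is the late binding gotcha. result = 6

The answer is 6.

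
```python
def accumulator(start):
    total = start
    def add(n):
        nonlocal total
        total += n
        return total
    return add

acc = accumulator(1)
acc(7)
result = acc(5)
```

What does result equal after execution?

Step 1: accumulator(1) creates closure with total = 1.
Step 2: First acc(7): total = 1 + 7 = 8.
Step 3: Second acc(5): total = 8 + 5 = 13. result = 13

The answer is 13.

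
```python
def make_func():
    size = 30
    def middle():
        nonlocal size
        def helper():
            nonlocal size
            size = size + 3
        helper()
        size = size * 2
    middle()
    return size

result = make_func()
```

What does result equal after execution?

Step 1: size = 30.
Step 2: helper() adds 3: size = 30 + 3 = 33.
Step 3: middle() doubles: size = 33 * 2 = 66.
Step 4: result = 66

The answer is 66.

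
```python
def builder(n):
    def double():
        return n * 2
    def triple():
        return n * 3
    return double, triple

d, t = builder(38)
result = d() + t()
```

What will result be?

Step 1: Both closures capture the same n = 38.
Step 2: d() = 38 * 2 = 76, t() = 38 * 3 = 114.
Step 3: result = 76 + 114 = 190

The answer is 190.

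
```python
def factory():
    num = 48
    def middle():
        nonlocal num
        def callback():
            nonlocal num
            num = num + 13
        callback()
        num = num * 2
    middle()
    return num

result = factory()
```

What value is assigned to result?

Step 1: num = 48.
Step 2: callback() adds 13: num = 48 + 13 = 61.
Step 3: middle() doubles: num = 61 * 2 = 122.
Step 4: result = 122

The answer is 122.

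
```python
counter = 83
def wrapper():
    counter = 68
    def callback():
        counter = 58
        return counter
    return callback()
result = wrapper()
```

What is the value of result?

Step 1: Three scopes define counter: global (83), wrapper (68), callback (58).
Step 2: callback() has its own local counter = 58, which shadows both enclosing and global.
Step 3: result = 58 (local wins in LEGB)

The answer is 58.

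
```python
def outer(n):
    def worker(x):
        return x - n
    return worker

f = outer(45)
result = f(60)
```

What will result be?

Step 1: outer(45) creates a closure capturing n = 45.
Step 2: f(60) computes 60 - 45 = 15.
Step 3: result = 15

The answer is 15.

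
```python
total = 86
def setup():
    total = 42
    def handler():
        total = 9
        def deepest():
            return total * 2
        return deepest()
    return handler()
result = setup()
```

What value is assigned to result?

Step 1: deepest() looks up total through LEGB: not local, finds total = 9 in enclosing handler().
Step 2: Returns 9 * 2 = 18.
Step 3: result = 18

The answer is 18.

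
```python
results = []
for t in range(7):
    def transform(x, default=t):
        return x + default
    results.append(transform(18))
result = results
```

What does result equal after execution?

Step 1: Default argument default=t is evaluated at function definition time.
Step 2: Each iteration creates transform with default = current t value.
Step 3: transform(18) returns 18 + default. results = [18, 19, 20, 21, 22, 23, 24]

The answer is [18, 19, 20, 21, 22, 23, 24].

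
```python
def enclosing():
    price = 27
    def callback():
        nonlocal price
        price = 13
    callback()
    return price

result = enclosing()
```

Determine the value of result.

Step 1: enclosing() sets price = 27.
Step 2: callback() uses nonlocal to reassign price = 13.
Step 3: result = 13

The answer is 13.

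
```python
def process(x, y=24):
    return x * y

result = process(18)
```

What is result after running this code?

Step 1: process(18) uses default y = 24.
Step 2: Returns 18 * 24 = 432.
Step 3: result = 432

The answer is 432.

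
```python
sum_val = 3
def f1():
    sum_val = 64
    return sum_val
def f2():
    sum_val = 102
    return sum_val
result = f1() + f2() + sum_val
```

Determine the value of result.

Step 1: Each function shadows global sum_val with its own local.
Step 2: f1() returns 64, f2() returns 102.
Step 3: Global sum_val = 3 is unchanged. result = 64 + 102 + 3 = 169

The answer is 169.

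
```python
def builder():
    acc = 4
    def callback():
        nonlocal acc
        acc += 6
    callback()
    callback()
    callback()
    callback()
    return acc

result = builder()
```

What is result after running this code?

Step 1: acc starts at 4.
Step 2: callback() is called 4 times, each adding 6.
Step 3: acc = 4 + 6 * 4 = 28

The answer is 28.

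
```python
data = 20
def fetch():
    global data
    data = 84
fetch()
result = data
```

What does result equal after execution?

Step 1: data = 20 globally.
Step 2: fetch() declares global data and sets it to 84.
Step 3: After fetch(), global data = 84. result = 84

The answer is 84.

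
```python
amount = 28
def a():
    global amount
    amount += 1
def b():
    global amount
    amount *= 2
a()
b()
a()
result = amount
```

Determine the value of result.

Step 1: amount = 28.
Step 2: a(): amount = 28 + 1 = 29.
Step 3: b(): amount = 29 * 2 = 58.
Step 4: a(): amount = 58 + 1 = 59

The answer is 59.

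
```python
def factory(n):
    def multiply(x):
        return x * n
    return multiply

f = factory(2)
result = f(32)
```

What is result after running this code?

Step 1: factory(2) returns multiply closure with n = 2.
Step 2: f(32) computes 32 * 2 = 64.
Step 3: result = 64

The answer is 64.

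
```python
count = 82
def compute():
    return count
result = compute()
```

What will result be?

Step 1: count = 82 is defined in the global scope.
Step 2: compute() looks up count. No local count exists, so Python checks the global scope via LEGB rule and finds count = 82.
Step 3: result = 82

The answer is 82.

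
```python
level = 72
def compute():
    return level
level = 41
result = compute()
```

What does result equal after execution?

Step 1: level is first set to 72, then reassigned to 41.
Step 2: compute() is called after the reassignment, so it looks up the current global level = 41.
Step 3: result = 41

The answer is 41.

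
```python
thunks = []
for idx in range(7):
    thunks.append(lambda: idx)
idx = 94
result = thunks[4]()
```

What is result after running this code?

Step 1: Lambdas capture the variable idx by reference, not by value.
Step 2: After the loop, idx is reassigned to 94.
Step 3: thunks[4]() looks up the current idx = 94. result = 94

The answer is 94.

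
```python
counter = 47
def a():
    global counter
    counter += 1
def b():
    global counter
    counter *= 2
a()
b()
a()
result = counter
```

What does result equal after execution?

Step 1: counter = 47.
Step 2: a(): counter = 47 + 1 = 48.
Step 3: b(): counter = 48 * 2 = 96.
Step 4: a(): counter = 96 + 1 = 97

The answer is 97.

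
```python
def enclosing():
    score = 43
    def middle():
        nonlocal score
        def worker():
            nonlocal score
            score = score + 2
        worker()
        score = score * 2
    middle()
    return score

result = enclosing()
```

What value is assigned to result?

Step 1: score = 43.
Step 2: worker() adds 2: score = 43 + 2 = 45.
Step 3: middle() doubles: score = 45 * 2 = 90.
Step 4: result = 90

The answer is 90.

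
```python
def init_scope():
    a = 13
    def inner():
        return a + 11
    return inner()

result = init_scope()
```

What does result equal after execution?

Step 1: init_scope() defines a = 13.
Step 2: inner() reads a = 13 from enclosing scope, returns 13 + 11 = 24.
Step 3: result = 24

The answer is 24.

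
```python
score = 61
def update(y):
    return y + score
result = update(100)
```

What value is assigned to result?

Step 1: score = 61 is defined globally.
Step 2: update(100) uses parameter y = 100 and looks up score from global scope = 61.
Step 3: result = 100 + 61 = 161

The answer is 161.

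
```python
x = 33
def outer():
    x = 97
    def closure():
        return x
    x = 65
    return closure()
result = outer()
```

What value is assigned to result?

Step 1: outer() sets x = 97, then later x = 65.
Step 2: closure() is called after x is reassigned to 65. Closures capture variables by reference, not by value.
Step 3: result = 65

The answer is 65.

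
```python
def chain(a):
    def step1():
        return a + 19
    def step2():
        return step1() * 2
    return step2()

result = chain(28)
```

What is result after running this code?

Step 1: chain(28) captures a = 28.
Step 2: step2() calls step1() which returns 28 + 19 = 47.
Step 3: step2() returns 47 * 2 = 94

The answer is 94.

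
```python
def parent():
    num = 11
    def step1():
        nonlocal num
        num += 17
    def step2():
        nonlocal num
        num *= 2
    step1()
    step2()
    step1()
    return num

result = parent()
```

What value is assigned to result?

Step 1: num = 11.
Step 2: step1(): num = 11 + 17 = 28.
Step 3: step2(): num = 28 * 2 = 56.
Step 4: step1(): num = 56 + 17 = 73. result = 73

The answer is 73.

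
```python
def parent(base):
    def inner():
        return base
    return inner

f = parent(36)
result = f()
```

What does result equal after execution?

Step 1: parent(36) creates closure capturing base = 36.
Step 2: f() returns the captured base = 36.
Step 3: result = 36

The answer is 36.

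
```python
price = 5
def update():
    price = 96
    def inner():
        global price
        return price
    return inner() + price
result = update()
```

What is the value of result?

Step 1: Global price = 5. update() shadows with local price = 96.
Step 2: inner() uses global keyword, so inner() returns global price = 5.
Step 3: update() returns 5 + 96 = 101

The answer is 101.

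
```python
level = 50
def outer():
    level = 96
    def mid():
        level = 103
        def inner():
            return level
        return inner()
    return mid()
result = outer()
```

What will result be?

Step 1: Three levels of shadowing: global 50, outer 96, mid 103.
Step 2: inner() finds level = 103 in enclosing mid() scope.
Step 3: result = 103

The answer is 103.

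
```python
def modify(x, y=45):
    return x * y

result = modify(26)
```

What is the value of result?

Step 1: modify(26) uses default y = 45.
Step 2: Returns 26 * 45 = 1170.
Step 3: result = 1170

The answer is 1170.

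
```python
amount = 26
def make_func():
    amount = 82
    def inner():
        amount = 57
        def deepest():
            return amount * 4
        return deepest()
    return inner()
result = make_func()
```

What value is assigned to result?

Step 1: deepest() looks up amount through LEGB: not local, finds amount = 57 in enclosing inner().
Step 2: Returns 57 * 4 = 228.
Step 3: result = 228

The answer is 228.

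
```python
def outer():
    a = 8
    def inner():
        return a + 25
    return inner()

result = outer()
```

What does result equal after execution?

Step 1: outer() defines a = 8.
Step 2: inner() reads a = 8 from enclosing scope, returns 8 + 25 = 33.
Step 3: result = 33

The answer is 33.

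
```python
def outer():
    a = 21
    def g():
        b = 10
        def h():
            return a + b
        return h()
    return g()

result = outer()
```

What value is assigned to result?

Step 1: outer() defines a = 21. g() defines b = 10.
Step 2: h() accesses both from enclosing scopes: a = 21, b = 10.
Step 3: result = 21 + 10 = 31

The answer is 31.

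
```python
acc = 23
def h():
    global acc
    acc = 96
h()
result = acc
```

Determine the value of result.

Step 1: acc = 23 globally.
Step 2: h() declares global acc and sets it to 96.
Step 3: After h(), global acc = 96. result = 96

The answer is 96.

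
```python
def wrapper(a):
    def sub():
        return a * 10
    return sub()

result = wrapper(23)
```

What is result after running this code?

Step 1: wrapper(23) binds parameter a = 23.
Step 2: sub() accesses a = 23 from enclosing scope.
Step 3: result = 23 * 10 = 230

The answer is 230.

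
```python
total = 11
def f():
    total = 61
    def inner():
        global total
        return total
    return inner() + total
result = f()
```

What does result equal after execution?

Step 1: Global total = 11. f() shadows with local total = 61.
Step 2: inner() uses global keyword, so inner() returns global total = 11.
Step 3: f() returns 11 + 61 = 72

The answer is 72.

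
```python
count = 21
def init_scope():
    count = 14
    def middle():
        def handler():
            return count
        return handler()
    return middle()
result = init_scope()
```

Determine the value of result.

Step 1: init_scope() defines count = 14. middle() and handler() have no local count.
Step 2: handler() checks local (none), enclosing middle() (none), enclosing init_scope() and finds count = 14.
Step 3: result = 14

The answer is 14.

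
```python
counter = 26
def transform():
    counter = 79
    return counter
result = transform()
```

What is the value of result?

Step 1: Global counter = 26.
Step 2: transform() creates local counter = 79, shadowing the global.
Step 3: Returns local counter = 79. result = 79

The answer is 79.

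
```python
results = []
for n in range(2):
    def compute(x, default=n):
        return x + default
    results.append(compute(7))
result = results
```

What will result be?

Step 1: Default argument default=n is evaluated at function definition time.
Step 2: Each iteration creates compute with default = current n value.
Step 3: compute(7) returns 7 + default. results = [7, 8]

The answer is [7, 8].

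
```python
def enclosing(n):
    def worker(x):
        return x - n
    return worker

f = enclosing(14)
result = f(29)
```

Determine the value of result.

Step 1: enclosing(14) creates a closure capturing n = 14.
Step 2: f(29) computes 29 - 14 = 15.
Step 3: result = 15

The answer is 15.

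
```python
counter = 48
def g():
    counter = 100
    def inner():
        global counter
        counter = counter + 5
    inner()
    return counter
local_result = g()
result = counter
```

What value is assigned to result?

Step 1: Global counter = 48. g() creates local counter = 100.
Step 2: inner() declares global counter and adds 5: global counter = 48 + 5 = 53.
Step 3: g() returns its local counter = 100 (unaffected by inner).
Step 4: result = global counter = 53

The answer is 53.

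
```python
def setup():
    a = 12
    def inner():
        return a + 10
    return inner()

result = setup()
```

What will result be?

Step 1: setup() defines a = 12.
Step 2: inner() reads a = 12 from enclosing scope, returns 12 + 10 = 22.
Step 3: result = 22

The answer is 22.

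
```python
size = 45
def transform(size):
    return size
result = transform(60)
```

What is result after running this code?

Step 1: Global size = 45.
Step 2: transform(60) takes parameter size = 60, which shadows the global.
Step 3: result = 60

The answer is 60.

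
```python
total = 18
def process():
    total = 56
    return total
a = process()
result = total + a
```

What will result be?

Step 1: Global total = 18. process() returns local total = 56.
Step 2: a = 56. Global total still = 18.
Step 3: result = 18 + 56 = 74

The answer is 74.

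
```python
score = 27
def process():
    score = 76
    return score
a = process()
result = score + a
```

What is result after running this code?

Step 1: Global score = 27. process() returns local score = 76.
Step 2: a = 76. Global score still = 27.
Step 3: result = 27 + 76 = 103

The answer is 103.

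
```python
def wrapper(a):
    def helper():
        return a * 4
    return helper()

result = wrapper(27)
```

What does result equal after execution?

Step 1: wrapper(27) binds parameter a = 27.
Step 2: helper() accesses a = 27 from enclosing scope.
Step 3: result = 27 * 4 = 108

The answer is 108.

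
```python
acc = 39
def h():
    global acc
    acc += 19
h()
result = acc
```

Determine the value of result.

Step 1: acc = 39 globally.
Step 2: h() modifies global acc: acc += 19 = 58.
Step 3: result = 58

The answer is 58.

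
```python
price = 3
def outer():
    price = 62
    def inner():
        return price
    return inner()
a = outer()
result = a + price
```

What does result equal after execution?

Step 1: outer() has local price = 62. inner() reads from enclosing.
Step 2: outer() returns 62. Global price = 3 unchanged.
Step 3: result = 62 + 3 = 65

The answer is 65.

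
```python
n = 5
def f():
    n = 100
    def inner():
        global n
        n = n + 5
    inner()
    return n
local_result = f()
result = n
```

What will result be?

Step 1: Global n = 5. f() creates local n = 100.
Step 2: inner() declares global n and adds 5: global n = 5 + 5 = 10.
Step 3: f() returns its local n = 100 (unaffected by inner).
Step 4: result = global n = 10

The answer is 10.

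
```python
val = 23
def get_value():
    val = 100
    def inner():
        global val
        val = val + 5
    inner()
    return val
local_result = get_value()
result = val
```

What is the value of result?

Step 1: Global val = 23. get_value() creates local val = 100.
Step 2: inner() declares global val and adds 5: global val = 23 + 5 = 28.
Step 3: get_value() returns its local val = 100 (unaffected by inner).
Step 4: result = global val = 28

The answer is 28.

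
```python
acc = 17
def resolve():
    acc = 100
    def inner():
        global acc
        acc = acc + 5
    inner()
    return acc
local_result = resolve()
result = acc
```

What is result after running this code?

Step 1: Global acc = 17. resolve() creates local acc = 100.
Step 2: inner() declares global acc and adds 5: global acc = 17 + 5 = 22.
Step 3: resolve() returns its local acc = 100 (unaffected by inner).
Step 4: result = global acc = 22

The answer is 22.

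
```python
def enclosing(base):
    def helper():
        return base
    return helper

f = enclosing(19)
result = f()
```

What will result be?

Step 1: enclosing(19) creates closure capturing base = 19.
Step 2: f() returns the captured base = 19.
Step 3: result = 19

The answer is 19.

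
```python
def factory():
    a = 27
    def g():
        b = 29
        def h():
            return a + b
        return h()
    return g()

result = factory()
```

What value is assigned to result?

Step 1: factory() defines a = 27. g() defines b = 29.
Step 2: h() accesses both from enclosing scopes: a = 27, b = 29.
Step 3: result = 27 + 29 = 56

The answer is 56.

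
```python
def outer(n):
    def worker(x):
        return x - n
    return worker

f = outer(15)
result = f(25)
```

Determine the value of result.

Step 1: outer(15) creates a closure capturing n = 15.
Step 2: f(25) computes 25 - 15 = 10.
Step 3: result = 10

The answer is 10.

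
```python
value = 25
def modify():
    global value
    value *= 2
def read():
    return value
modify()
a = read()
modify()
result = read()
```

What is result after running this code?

Step 1: value = 25.
Step 2: First modify(): value = 25 * 2 = 50.
Step 3: Second modify(): value = 50 * 2 = 100.
Step 4: read() returns 100

The answer is 100.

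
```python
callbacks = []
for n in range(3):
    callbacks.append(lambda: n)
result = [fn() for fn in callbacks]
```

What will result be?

Step 1: All 3 lambdas share the same variable n.
Step 2: After the loop, n = 2.
Step 3: Each call returns 2. result = [2, 2, 2]

The answer is [2, 2, 2].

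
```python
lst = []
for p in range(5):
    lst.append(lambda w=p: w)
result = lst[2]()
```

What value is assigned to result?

Step 1: Default argument w=p captures p's value at each iteration.
Step 2: lst[2] captured w = 2 when p was 2.
Step 3: result = 2

The answer is 2.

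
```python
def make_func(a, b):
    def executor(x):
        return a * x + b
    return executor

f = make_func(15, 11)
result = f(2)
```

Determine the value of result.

Step 1: make_func(15, 11) captures a = 15, b = 11.
Step 2: f(2) computes 15 * 2 + 11 = 41.
Step 3: result = 41

The answer is 41.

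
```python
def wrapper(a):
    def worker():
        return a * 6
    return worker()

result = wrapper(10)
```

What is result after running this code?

Step 1: wrapper(10) binds parameter a = 10.
Step 2: worker() accesses a = 10 from enclosing scope.
Step 3: result = 10 * 6 = 60

The answer is 60.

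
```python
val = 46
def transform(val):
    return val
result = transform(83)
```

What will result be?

Step 1: Global val = 46.
Step 2: transform(83) takes parameter val = 83, which shadows the global.
Step 3: result = 83

The answer is 83.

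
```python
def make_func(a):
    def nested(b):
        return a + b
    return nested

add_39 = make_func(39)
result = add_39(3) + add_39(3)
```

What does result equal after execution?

Step 1: add_39 captures a = 39.
Step 2: add_39(3) = 39 + 3 = 42, called twice.
Step 3: result = 42 + 42 = 84

The answer is 84.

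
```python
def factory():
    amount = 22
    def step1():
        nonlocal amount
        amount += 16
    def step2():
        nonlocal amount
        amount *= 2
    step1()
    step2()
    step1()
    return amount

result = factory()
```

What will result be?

Step 1: amount = 22.
Step 2: step1(): amount = 22 + 16 = 38.
Step 3: step2(): amount = 38 * 2 = 76.
Step 4: step1(): amount = 76 + 16 = 92. result = 92

The answer is 92.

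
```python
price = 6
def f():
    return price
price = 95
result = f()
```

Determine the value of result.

Step 1: price is first set to 6, then reassigned to 95.
Step 2: f() is called after the reassignment, so it looks up the current global price = 95.
Step 3: result = 95

The answer is 95.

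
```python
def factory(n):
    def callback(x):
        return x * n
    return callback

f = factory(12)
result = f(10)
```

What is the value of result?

Step 1: factory(12) creates a closure capturing n = 12.
Step 2: f(10) computes 10 * 12 = 120.
Step 3: result = 120

The answer is 120.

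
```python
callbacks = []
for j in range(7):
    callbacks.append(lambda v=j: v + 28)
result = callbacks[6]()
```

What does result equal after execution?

Step 1: Default argument v=j captures j's value at definition time.
Step 2: callbacks[6] was defined when j = 6, so v defaults to 6.
Step 3: result = 6 + 28 = 34 (default arg fixes the late binding issue)

The answer is 34.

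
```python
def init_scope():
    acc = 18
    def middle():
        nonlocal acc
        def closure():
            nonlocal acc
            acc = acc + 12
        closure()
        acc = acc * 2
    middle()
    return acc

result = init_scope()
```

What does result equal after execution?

Step 1: acc = 18.
Step 2: closure() adds 12: acc = 18 + 12 = 30.
Step 3: middle() doubles: acc = 30 * 2 = 60.
Step 4: result = 60

The answer is 60.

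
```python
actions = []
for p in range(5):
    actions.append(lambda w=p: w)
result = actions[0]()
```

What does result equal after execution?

Step 1: Default argument w=p captures p's value at each iteration.
Step 2: actions[0] captured w = 0 when p was 0.
Step 3: result = 0

The answer is 0.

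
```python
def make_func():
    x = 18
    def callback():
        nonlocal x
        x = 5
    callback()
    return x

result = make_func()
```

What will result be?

Step 1: make_func() sets x = 18.
Step 2: callback() uses nonlocal to reassign x = 5.
Step 3: result = 5

The answer is 5.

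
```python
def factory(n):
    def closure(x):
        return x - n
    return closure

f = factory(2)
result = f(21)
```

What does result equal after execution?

Step 1: factory(2) creates a closure capturing n = 2.
Step 2: f(21) computes 21 - 2 = 19.
Step 3: result = 19

The answer is 19.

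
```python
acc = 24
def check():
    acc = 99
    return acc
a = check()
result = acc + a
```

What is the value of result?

Step 1: Global acc = 24. check() returns local acc = 99.
Step 2: a = 99. Global acc still = 24.
Step 3: result = 24 + 99 = 123

The answer is 123.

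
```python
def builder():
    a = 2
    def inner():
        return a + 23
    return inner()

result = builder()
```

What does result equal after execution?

Step 1: builder() defines a = 2.
Step 2: inner() reads a = 2 from enclosing scope, returns 2 + 23 = 25.
Step 3: result = 25

The answer is 25.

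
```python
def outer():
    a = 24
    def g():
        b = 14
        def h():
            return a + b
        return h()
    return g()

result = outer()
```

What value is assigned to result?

Step 1: outer() defines a = 24. g() defines b = 14.
Step 2: h() accesses both from enclosing scopes: a = 24, b = 14.
Step 3: result = 24 + 14 = 38

The answer is 38.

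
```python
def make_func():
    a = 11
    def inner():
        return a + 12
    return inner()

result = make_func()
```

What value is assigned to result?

Step 1: make_func() defines a = 11.
Step 2: inner() reads a = 11 from enclosing scope, returns 11 + 12 = 23.
Step 3: result = 23

The answer is 23.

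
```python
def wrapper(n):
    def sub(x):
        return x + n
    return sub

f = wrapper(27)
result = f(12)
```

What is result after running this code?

Step 1: wrapper(27) creates a closure that captures n = 27.
Step 2: f(12) calls the closure with x = 12, returning 12 + 27 = 39.
Step 3: result = 39

The answer is 39.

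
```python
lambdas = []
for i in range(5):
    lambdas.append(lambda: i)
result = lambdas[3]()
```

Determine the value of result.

Step 1: The loop creates 5 lambdas, all referencing the same variable i.
Step 2: After the loop, i = 4 (final value).
Step 3: lambdas[3]() looks up i at call time and finds 4. This is the late binding gotcha. result = 4

The answer is 4.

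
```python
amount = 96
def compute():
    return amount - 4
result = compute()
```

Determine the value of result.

Step 1: amount = 96 is defined globally.
Step 2: compute() looks up amount from global scope = 96, then computes 96 - 4 = 92.
Step 3: result = 92

The answer is 92.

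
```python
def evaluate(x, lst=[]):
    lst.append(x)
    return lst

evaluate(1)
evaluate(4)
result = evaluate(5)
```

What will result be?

Step 1: Mutable default argument gotcha! The list [] is created once.
Step 2: Each call appends to the SAME list: [1], [1, 4], [1, 4, 5].
Step 3: result = [1, 4, 5]

The answer is [1, 4, 5].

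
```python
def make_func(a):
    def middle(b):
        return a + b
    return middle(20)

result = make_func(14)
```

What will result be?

Step 1: make_func(14) passes a = 14.
Step 2: middle(20) has b = 20, reads a = 14 from enclosing.
Step 3: result = 14 + 20 = 34

The answer is 34.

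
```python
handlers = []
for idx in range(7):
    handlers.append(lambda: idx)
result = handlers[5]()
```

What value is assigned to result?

Step 1: The loop creates 7 lambdas, all referencing the same variable idx.
Step 2: After the loop, idx = 6 (final value).
Step 3: handlers[5]() looks up idx at call time and finds 6. This is the late binding gotcha. result = 6

The answer is 6.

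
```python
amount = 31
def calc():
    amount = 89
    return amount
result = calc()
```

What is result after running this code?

Step 1: Global amount = 31.
Step 2: calc() creates local amount = 89, shadowing the global.
Step 3: Returns local amount = 89. result = 89

The answer is 89.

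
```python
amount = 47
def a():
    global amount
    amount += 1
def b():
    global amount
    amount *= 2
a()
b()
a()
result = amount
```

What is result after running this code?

Step 1: amount = 47.
Step 2: a(): amount = 47 + 1 = 48.
Step 3: b(): amount = 48 * 2 = 96.
Step 4: a(): amount = 96 + 1 = 97

The answer is 97.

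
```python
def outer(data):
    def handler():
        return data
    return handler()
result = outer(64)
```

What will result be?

Step 1: outer(64) binds parameter data = 64.
Step 2: handler() looks up data in enclosing scope and finds the parameter data = 64.
Step 3: result = 64

The answer is 64.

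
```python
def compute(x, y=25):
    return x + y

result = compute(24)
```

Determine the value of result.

Step 1: compute(24) uses default y = 25.
Step 2: Returns 24 + 25 = 49.
Step 3: result = 49

The answer is 49.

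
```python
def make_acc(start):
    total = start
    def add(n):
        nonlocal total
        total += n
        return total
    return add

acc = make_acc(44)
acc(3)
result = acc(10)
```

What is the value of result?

Step 1: make_acc(44) creates closure with total = 44.
Step 2: First acc(3): total = 44 + 3 = 47.
Step 3: Second acc(10): total = 47 + 10 = 57. result = 57

The answer is 57.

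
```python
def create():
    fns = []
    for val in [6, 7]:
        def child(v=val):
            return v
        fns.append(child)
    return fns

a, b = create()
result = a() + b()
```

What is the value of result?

Step 1: Default argument v=val captures val at each iteration.
Step 2: a() returns 6 (captured at first iteration), b() returns 7 (captured at second).
Step 3: result = 6 + 7 = 13

The answer is 13.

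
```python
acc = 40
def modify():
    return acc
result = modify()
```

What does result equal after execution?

Step 1: acc = 40 is defined in the global scope.
Step 2: modify() looks up acc. No local acc exists, so Python checks the global scope via LEGB rule and finds acc = 40.
Step 3: result = 40

The answer is 40.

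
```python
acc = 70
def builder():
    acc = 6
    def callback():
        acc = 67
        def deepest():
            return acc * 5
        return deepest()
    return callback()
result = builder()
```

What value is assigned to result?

Step 1: deepest() looks up acc through LEGB: not local, finds acc = 67 in enclosing callback().
Step 2: Returns 67 * 5 = 335.
Step 3: result = 335

The answer is 335.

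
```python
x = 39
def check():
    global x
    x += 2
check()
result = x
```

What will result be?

Step 1: x = 39 globally.
Step 2: check() modifies global x: x += 2 = 41.
Step 3: result = 41

The answer is 41.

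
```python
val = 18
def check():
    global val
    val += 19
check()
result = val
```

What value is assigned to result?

Step 1: val = 18 globally.
Step 2: check() modifies global val: val += 19 = 37.
Step 3: result = 37

The answer is 37.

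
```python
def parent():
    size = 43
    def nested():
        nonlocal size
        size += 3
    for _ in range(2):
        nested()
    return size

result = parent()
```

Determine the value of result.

Step 1: size = 43.
Step 2: nested() is called 2 times in a loop, each adding 3 via nonlocal.
Step 3: size = 43 + 3 * 2 = 49

The answer is 49.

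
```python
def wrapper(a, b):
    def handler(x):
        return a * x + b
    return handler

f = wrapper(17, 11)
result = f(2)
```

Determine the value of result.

Step 1: wrapper(17, 11) captures a = 17, b = 11.
Step 2: f(2) computes 17 * 2 + 11 = 45.
Step 3: result = 45

The answer is 45.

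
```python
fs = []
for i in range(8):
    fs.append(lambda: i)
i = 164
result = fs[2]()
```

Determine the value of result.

Step 1: Lambdas capture the variable i by reference, not by value.
Step 2: After the loop, i is reassigned to 164.
Step 3: fs[2]() looks up the current i = 164. result = 164

The answer is 164.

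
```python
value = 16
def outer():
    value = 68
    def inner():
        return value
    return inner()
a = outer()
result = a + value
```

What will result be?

Step 1: outer() has local value = 68. inner() reads from enclosing.
Step 2: outer() returns 68. Global value = 16 unchanged.
Step 3: result = 68 + 16 = 84

The answer is 84.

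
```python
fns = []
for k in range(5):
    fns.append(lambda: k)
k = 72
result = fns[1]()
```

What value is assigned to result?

Step 1: Lambdas capture the variable k by reference, not by value.
Step 2: After the loop, k is reassigned to 72.
Step 3: fns[1]() looks up the current k = 72. result = 72

The answer is 72.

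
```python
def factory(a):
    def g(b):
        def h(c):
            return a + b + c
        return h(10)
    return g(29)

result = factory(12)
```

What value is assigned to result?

Step 1: a = 12, b = 29, c = 10 across three nested scopes.
Step 2: h() accesses all three via LEGB rule.
Step 3: result = 12 + 29 + 10 = 51

The answer is 51.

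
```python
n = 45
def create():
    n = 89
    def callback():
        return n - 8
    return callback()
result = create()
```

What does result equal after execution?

Step 1: create() shadows global n with n = 89.
Step 2: callback() finds n = 89 in enclosing scope, computes 89 - 8 = 81.
Step 3: result = 81

The answer is 81.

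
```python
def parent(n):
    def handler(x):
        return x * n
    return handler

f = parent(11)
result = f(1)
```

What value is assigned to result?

Step 1: parent(11) creates a closure capturing n = 11.
Step 2: f(1) computes 1 * 11 = 11.
Step 3: result = 11

The answer is 11.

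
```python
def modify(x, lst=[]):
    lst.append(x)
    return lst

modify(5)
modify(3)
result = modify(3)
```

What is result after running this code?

Step 1: Mutable default argument gotcha! The list [] is created once.
Step 2: Each call appends to the SAME list: [5], [5, 3], [5, 3, 3].
Step 3: result = [5, 3, 3]

The answer is [5, 3, 3].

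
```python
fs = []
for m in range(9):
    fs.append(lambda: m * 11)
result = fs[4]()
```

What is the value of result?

Step 1: All lambdas reference the same variable m (late binding).
Step 2: After the loop, m = 8. Every lambda returns m * 11.
Step 3: fs[4]() = 8 * 11 = 88

The answer is 88.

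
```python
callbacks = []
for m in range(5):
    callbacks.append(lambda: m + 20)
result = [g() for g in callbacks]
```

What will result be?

Step 1: All lambdas capture m by reference. After the loop, m = 4.
Step 2: Each call returns 4 + 20 = 24.
Step 3: result = [24, 24, 24, 24, 24]

The answer is [24, 24, 24, 24, 24].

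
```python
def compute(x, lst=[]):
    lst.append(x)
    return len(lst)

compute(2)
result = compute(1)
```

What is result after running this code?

Step 1: Mutable default list persists between calls.
Step 2: First call: lst = [2], len = 1. Second call: lst = [2, 1], len = 2.
Step 3: result = 2

The answer is 2.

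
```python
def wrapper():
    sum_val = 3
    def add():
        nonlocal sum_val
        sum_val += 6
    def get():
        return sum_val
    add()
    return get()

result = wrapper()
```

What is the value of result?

Step 1: sum_val = 3. add() modifies it via nonlocal, get() reads it.
Step 2: add() makes sum_val = 3 + 6 = 9.
Step 3: get() returns 9. result = 9

The answer is 9.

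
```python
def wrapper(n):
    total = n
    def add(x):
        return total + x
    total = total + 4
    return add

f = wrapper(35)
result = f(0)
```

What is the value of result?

Step 1: wrapper(35) sets total = 35, then total = 35 + 4 = 39.
Step 2: Closures capture by reference, so add sees total = 39.
Step 3: f(0) returns 39 + 0 = 39

The answer is 39.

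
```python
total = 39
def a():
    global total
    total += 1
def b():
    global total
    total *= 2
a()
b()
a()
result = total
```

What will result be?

Step 1: total = 39.
Step 2: a(): total = 39 + 1 = 40.
Step 3: b(): total = 40 * 2 = 80.
Step 4: a(): total = 80 + 1 = 81

The answer is 81.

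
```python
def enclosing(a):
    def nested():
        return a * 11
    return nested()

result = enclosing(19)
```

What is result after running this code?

Step 1: enclosing(19) binds parameter a = 19.
Step 2: nested() accesses a = 19 from enclosing scope.
Step 3: result = 19 * 11 = 209

The answer is 209.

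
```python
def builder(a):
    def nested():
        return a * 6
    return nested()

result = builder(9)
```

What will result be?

Step 1: builder(9) binds parameter a = 9.
Step 2: nested() accesses a = 9 from enclosing scope.
Step 3: result = 9 * 6 = 54

The answer is 54.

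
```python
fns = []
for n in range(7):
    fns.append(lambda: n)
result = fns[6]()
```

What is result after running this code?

Step 1: The loop creates 7 lambdas, all referencing the same variable n.
Step 2: After the loop, n = 6 (final value).
Step 3: fns[6]() looks up n at call time and finds 6. This is the late binding gotcha. result = 6

The answer is 6.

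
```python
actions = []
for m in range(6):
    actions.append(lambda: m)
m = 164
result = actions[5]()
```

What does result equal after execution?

Step 1: Lambdas capture the variable m by reference, not by value.
Step 2: After the loop, m is reassigned to 164.
Step 3: actions[5]() looks up the current m = 164. result = 164

The answer is 164.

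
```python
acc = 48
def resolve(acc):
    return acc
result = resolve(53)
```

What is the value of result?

Step 1: Global acc = 48.
Step 2: resolve(53) takes parameter acc = 53, which shadows the global.
Step 3: result = 53

The answer is 53.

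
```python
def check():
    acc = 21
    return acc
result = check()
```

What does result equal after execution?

Step 1: check() defines acc = 21 in its local scope.
Step 2: return acc finds the local variable acc = 21.
Step 3: result = 21

The answer is 21.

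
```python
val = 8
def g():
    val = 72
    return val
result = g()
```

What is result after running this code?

Step 1: Global val = 8.
Step 2: g() creates local val = 72, shadowing the global.
Step 3: Returns local val = 72. result = 72

The answer is 72.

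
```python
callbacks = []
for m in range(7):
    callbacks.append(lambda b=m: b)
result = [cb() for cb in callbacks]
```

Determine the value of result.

Step 1: Default arg b=m captures m at each iteration.
Step 2: Each lambda has its own default: 0, 1, ..., 6.
Step 3: result = [0, 1, 2, 3, 4, 5, 6]

The answer is [0, 1, 2, 3, 4, 5, 6].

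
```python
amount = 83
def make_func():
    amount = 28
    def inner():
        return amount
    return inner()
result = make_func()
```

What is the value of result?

Step 1: amount = 83 globally, but make_func() defines amount = 28 locally.
Step 2: inner() looks up amount. Not in local scope, so checks enclosing scope (make_func) and finds amount = 28.
Step 3: result = 28

The answer is 28.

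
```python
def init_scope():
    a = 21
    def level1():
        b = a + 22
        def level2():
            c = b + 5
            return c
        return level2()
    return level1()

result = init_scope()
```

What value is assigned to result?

Step 1: a = 21. b = a + 22 = 43.
Step 2: c = b + 5 = 43 + 5 = 48.
Step 3: result = 48

The answer is 48.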